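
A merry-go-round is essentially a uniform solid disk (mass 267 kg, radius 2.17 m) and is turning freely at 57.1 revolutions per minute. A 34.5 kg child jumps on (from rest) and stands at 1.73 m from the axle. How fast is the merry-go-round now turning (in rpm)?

ω_f ≈ 49.0 rpm

The added mass arrives with no angular momentum about the axle, and any external torque about the axle is negligible, so the system's angular momentum is conserved.
I_p = ½(267)(2.17)² = 628.6 kg·m².
Added inertia Σmr² = (34.5)(1.73)² = 103.3 kg·m²; I_f = 628.6 + 103.3 = 731.9 kg·m².
ω_f = I_p ω_i / I_f = (628.6)(57.1) / 731.9 = 49.04 rpm.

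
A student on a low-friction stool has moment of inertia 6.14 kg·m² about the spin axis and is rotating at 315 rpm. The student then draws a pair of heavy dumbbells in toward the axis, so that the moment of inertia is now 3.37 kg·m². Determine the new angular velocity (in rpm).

No external torque acts about the spin axis, so angular momentum is conserved.
ω₂ = I₁ω₁ / I₂ = (6.140)(315 rpm) / (3.370) = 573.9 rpm.

ω₂ ≈ 574 rpm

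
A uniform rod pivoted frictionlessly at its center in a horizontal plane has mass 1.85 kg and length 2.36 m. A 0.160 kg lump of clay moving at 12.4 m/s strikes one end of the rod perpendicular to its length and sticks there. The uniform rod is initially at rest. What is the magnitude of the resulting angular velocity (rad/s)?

|ω_f| ≈ 2.16 rad/s

The axle reaction passes through the pivot and exerts no torque about it; angular momentum about the pivot is conserved through the impact.
I_p = (1/12)(1.85)(2.36)² = 0.8586 kg·m². Taking the sense of the lump of clay's angular momentum as positive, L_{lump} = m v R = (0.160)(12.4)(2.36/2) = 2.341 kg·m²/s.
L_i = 0 + 2.341 = 2.341 kg·m²/s.
After sticking, I_f = I_p + m R² = 0.8586 + (0.160)(2.36/2)² = 1.081 kg·m².
ω_f = L_i / I_f = 2.341 / 1.081 = 2.165 rad/s.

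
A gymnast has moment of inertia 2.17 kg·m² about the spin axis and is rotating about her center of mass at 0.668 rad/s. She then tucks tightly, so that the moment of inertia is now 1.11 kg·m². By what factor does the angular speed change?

Angular momentum about the spin axis is conserved since the torque about it is zero.
ω₂/ω₁ = I₁/I₂ = 2.170 / 1.110 = 1.955.

ω₂/ω₁ ≈ 1.95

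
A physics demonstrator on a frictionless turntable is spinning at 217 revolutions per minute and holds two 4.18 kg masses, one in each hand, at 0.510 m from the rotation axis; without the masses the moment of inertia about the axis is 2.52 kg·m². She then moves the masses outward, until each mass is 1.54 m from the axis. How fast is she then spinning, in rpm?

ω₂ ≈ 45.6 rpm

With no external torque about the axis, L is conserved: I₁ω₁ = I₂ω₂.
I₁ = 2.52 + 2(4.18)(0.510)² = 4.694 kg·m²; I₂ = 2.52 + 2(4.18)(1.54)² = 22.35 kg·m².
ω₂ = I₁ω₁ / I₂ = (4.694)(217 rpm) / (22.35) = 45.59 rpm.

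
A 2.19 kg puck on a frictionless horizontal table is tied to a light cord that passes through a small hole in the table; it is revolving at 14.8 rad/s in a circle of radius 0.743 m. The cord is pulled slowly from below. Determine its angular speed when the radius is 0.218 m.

The constraining force is radial, so m r² ω about the center is conserved.
ω₂ = ω₁ (r₁/r₂)² = (14.8)(0.743/0.218)² = 171.9 rad/s.

ω₂ ≈ 172 rad/s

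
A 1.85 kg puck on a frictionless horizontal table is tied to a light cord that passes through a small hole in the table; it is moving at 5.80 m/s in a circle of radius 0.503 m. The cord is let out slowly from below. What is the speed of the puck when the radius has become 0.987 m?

Central (radial) force ⇒ zero torque about the center ⇒ m v r is constant.
v₂ = v₁ r₁ / r₂ = (5.80)(0.503) / (0.987) = 2.956 m/s.

v₂ ≈ 2.96 m/s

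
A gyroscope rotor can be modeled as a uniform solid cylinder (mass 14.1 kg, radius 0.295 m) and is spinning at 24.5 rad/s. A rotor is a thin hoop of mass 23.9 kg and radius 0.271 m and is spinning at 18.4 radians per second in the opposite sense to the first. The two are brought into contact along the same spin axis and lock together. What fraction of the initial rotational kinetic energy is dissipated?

fraction ≈ 0.869

The coupling torques are internal; angular momentum about the shared axis is conserved.
Moments of inertia: I_A = ½(14.1)(0.295)² = 0.6135 kg·m²; I_B = (23.9)(0.271)² = 1.755 kg·m².
Taking A's sense as positive: L = (0.6135)(24.5) − (1.755)(18.4) = -17.27 kg·m²·rad/s.
Combined I = 0.6135 + 1.755 = 2.369 kg·m².
ω_f = L / I = -17.27 / 2.369 = -7.289 rad/s.
KE_i = ½ΣIω² = 481.3 J; KE_f = ½(2.369)(7.289)² = 62.92 J.
Fraction dissipated = (KE_i − KE_f)/KE_i = 0.8693.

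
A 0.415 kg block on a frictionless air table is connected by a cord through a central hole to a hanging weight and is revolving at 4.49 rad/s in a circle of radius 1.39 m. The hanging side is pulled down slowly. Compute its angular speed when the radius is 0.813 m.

ω₂ ≈ 13.1 rad/s

The constraining force is radial, so m r² ω about the center is conserved.
ω₂ = ω₁ (r₁/r₂)² = (4.49)(1.39/0.813)² = 13.12 rad/s.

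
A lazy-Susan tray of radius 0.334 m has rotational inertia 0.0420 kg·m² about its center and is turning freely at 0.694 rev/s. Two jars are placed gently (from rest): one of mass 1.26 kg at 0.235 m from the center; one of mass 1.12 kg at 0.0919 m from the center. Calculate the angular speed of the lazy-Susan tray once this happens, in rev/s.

ω_f ≈ 0.241 rev/s

The added mass arrives with no angular momentum about the center, and any external torque about the center is negligible, so the system's angular momentum is conserved.
Added inertia Σmr² = (1.26)(0.235)² + (1.12)(0.0919)² = 0.07904 kg·m²; I_f = 0.04200 + 0.07904 = 0.1210 kg·m².
ω_f = I_p ω_i / I_f = (0.04200)(0.694) / 0.1210 = 0.2408 rev/s.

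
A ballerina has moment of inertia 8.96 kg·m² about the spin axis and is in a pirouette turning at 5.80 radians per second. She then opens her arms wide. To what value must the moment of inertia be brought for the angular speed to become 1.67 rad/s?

I₂ ≈ 31.1 kg·m²

No external torque acts about the spin axis, so angular momentum is conserved.
I₂ = I₁ω₁ / ω₂ = (8.96)(5.80) / (1.67) = 31.12 kg·m².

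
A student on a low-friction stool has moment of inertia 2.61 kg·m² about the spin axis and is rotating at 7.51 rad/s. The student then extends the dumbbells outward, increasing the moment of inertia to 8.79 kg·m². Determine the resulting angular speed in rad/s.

ω₂ ≈ 2.23 rad/s

No external torque acts about the spin axis, so angular momentum is conserved.
ω₂ = I₁ω₁ / I₂ = (2.610)(7.51 rad/s) / (8.790) = 2.230 rad/s.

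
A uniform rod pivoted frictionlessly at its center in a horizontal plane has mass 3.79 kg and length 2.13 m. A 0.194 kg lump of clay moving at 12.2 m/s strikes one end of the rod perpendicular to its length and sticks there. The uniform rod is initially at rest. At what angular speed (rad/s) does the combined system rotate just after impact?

The axle reaction passes through the pivot and exerts no torque about it; angular momentum about the pivot is conserved through the impact.
I_p = (1/12)(3.79)(2.13)² = 1.433 kg·m². Taking the sense of the lump of clay's angular momentum as positive, L_{lump} = m v R = (0.194)(12.2)(2.13/2) = 2.521 kg·m²/s.
L_i = 0 + 2.521 = 2.521 kg·m²/s.
After sticking, I_f = I_p + m R² = 1.433 + (0.194)(2.13/2)² = 1.653 kg·m².
ω_f = L_i / I_f = 2.521 / 1.653 = 1.525 rad/s.

|ω_f| ≈ 1.52 rad/s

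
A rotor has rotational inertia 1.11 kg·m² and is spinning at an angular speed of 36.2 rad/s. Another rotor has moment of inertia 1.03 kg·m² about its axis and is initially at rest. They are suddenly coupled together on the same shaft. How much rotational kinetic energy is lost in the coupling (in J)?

ΔKE lost ≈ 350 J

No external torque acts about the common axis, so total angular momentum is conserved.
Taking A's sense as positive: L = (1.110)(36.2) = 40.18 kg·m²·rad/s.
Combined I = 1.110 + 1.030 = 2.140 kg·m².
ω_f = L / I = 40.18 / 2.140 = 18.78 rad/s.
KE_i = ½ΣIω² = 727.3 J; KE_f = ½(2.140)(18.78)² = 377.2 J.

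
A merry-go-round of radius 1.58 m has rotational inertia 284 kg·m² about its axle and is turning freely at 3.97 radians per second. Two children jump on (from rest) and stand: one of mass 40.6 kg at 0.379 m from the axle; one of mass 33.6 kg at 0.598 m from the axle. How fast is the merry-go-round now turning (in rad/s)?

No external torque acts about the axle; L_before = L_after.
Added inertia Σmr² = (40.6)(0.379)² + (33.6)(0.598)² = 17.85 kg·m²; I_f = 284.0 + 17.85 = 301.8 kg·m².
ω_f = I_p ω_i / I_f = (284.0)(3.97) / 301.8 = 3.735 rad/s.

ω_f ≈ 3.74 rad/s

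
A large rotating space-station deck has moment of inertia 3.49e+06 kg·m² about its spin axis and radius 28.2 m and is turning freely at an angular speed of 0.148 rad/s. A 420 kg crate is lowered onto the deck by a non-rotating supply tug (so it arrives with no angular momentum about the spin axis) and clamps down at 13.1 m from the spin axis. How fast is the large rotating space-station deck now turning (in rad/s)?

ω_f ≈ 0.145 rad/s

No external torque acts about the spin axis; L_before = L_after.
Added inertia Σmr² = (420)(13.1)² = 72080 kg·m²; I_f = 3.490e+06 + 72080 = 3.562e+06 kg·m².
ω_f = I_p ω_i / I_f = (3.490e+06)(0.148) / 3.562e+06 = 0.1450 rad/s.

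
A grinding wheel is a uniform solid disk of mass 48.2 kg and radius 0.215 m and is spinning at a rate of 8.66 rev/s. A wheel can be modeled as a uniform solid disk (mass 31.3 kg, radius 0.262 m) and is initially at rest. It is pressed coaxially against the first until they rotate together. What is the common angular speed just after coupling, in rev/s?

The coupling torques are internal; angular momentum about the shared axis is conserved.
Moments of inertia: I_A = ½(48.2)(0.215)² = 1.114 kg·m²; I_B = ½(31.3)(0.262)² = 1.074 kg·m².
Taking A's sense as positive: L = (1.114)(8.66) = 9.647 kg·m²·rev/s.
Combined I = 1.114 + 1.074 = 2.188 kg·m².
ω_f = L / I = 9.647 / 2.188 = 4.409 rev/s.

|ω_f| ≈ 4.41 rev/s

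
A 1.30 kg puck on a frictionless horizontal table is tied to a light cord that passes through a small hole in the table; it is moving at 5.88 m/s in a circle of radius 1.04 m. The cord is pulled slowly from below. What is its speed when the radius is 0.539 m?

The only horizontal force on the mass is along the cord (radial), so it exerts no torque about the hole and angular momentum m v r is conserved.
v₂ = v₁ r₁ / r₂ = (5.88)(1.04) / (0.539) = 11.35 m/s.

v₂ ≈ 11.3 m/s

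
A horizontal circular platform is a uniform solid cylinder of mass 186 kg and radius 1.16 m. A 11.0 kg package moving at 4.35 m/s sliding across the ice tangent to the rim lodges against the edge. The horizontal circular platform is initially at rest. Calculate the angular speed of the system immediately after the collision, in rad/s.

|ω_f| ≈ 0.397 rad/s

The axle reaction passes through the central axle and exerts no torque about it; angular momentum about the central axle is conserved through the impact.
I_p = ½(186)(1.16)² = 125.1 kg·m². Taking the sense of the package's angular momentum as positive, L_{package} = m v R = (11.0)(4.35)(1.16) = 55.51 kg·m²/s.
L_i = 0 + 55.51 = 55.51 kg·m²/s.
After sticking, I_f = I_p + m R² = 125.1 + (11.0)(1.16)² = 139.9 kg·m².
ω_f = L_i / I_f = 55.51 / 139.9 = 0.3966 rad/s.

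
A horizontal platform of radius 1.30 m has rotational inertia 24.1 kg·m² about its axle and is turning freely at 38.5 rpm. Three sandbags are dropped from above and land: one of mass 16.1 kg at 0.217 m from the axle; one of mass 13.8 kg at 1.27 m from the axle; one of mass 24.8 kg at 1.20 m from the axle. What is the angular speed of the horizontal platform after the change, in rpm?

The added mass arrives with no angular momentum about the axle, and any external torque about the axle is negligible, so the system's angular momentum is conserved.
Added inertia Σmr² = (16.1)(0.217)² + (13.8)(1.27)² + (24.8)(1.20)² = 58.73 kg·m²; I_f = 24.10 + 58.73 = 82.83 kg·m².
ω_f = I_p ω_i / I_f = (24.10)(38.5) / 82.83 = 11.20 rpm.

ω_f ≈ 11.2 rpm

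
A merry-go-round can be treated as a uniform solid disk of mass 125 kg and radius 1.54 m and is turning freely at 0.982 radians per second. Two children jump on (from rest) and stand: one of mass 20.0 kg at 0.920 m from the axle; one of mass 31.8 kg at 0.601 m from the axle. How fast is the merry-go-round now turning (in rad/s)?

No external torque acts about the axle; L_before = L_after.
I_p = ½(125)(1.54)² = 148.2 kg·m².
Added inertia Σmr² = (20.0)(0.920)² + (31.8)(0.601)² = 28.41 kg·m²; I_f = 148.2 + 28.41 = 176.6 kg·m².
ω_f = I_p ω_i / I_f = (148.2)(0.982) / 176.6 = 0.8240 rad/s.

ω_f ≈ 0.824 rad/s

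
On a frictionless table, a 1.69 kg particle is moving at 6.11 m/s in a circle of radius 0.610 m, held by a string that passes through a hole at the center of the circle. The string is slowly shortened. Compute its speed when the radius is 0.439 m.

v₂ ≈ 8.49 m/s

Central (radial) force ⇒ zero torque about the center ⇒ m v r is constant.
v₂ = v₁ r₁ / r₂ = (6.11)(0.610) / (0.439) = 8.490 m/s.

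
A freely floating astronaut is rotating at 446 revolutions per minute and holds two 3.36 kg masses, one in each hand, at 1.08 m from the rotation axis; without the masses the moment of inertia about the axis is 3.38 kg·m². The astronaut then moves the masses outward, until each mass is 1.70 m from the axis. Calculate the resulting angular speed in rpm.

Angular momentum about the spin axis is conserved since the torque about it is zero.
I₁ = 3.38 + 2(3.36)(1.08)² = 11.22 kg·m²; I₂ = 3.38 + 2(3.36)(1.70)² = 22.80 kg·m².
ω₂ = I₁ω₁ / I₂ = (11.22)(446 rpm) / (22.80) = 219.4 rpm.

ω₂ ≈ 219 rpm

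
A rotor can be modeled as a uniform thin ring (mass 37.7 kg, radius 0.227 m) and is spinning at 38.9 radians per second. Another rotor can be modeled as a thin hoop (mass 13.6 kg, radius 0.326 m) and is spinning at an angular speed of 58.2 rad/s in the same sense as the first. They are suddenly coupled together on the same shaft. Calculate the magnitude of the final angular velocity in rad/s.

The coupling torques are internal; angular momentum about the shared axis is conserved.
Moments of inertia: I_A = (37.7)(0.227)² = 1.943 kg·m²; I_B = (13.6)(0.326)² = 1.445 kg·m².
Taking A's sense as positive: L = (1.943)(38.9) + (1.445)(58.2) = 159.7 kg·m²·rad/s.
Combined I = 1.943 + 1.445 = 3.388 kg·m².
ω_f = L / I = 159.7 / 3.388 = 47.13 rad/s.

|ω_f| ≈ 47.1 rad/s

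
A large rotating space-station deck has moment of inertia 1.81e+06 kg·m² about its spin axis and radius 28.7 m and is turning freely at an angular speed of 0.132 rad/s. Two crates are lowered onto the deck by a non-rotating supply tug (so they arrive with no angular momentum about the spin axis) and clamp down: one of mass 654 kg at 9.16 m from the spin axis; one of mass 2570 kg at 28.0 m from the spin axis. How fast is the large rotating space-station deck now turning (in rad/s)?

ω_f ≈ 0.0616 rad/s

No external torque acts about the spin axis; L_before = L_after.
Added inertia Σmr² = (654)(9.16)² + (2570)(28.0)² = 2.070e+06 kg·m²; I_f = 1.810e+06 + 2.070e+06 = 3.880e+06 kg·m².
ω_f = I_p ω_i / I_f = (1.810e+06)(0.132) / 3.880e+06 = 0.06158 rad/s.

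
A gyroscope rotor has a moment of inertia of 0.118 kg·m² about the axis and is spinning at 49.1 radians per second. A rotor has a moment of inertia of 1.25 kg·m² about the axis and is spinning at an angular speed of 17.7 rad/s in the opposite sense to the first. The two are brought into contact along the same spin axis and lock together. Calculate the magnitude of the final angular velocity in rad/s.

No external torque acts about the common axis, so total angular momentum is conserved.
Taking A's sense as positive: L = (0.1180)(49.1) − (1.250)(17.7) = -16.33 kg·m²·rad/s.
Combined I = 0.1180 + 1.250 = 1.368 kg·m².
ω_f = L / I = -16.33 / 1.368 = -11.94 rad/s.

|ω_f| ≈ 11.9 rad/s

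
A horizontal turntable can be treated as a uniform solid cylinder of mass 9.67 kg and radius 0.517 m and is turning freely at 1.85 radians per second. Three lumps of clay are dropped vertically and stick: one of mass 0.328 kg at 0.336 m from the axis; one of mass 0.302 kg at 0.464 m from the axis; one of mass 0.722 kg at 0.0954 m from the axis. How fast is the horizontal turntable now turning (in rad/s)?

ω_f ≈ 1.71 rad/s

No external torque acts about the axis; L_before = L_after.
I_p = ½(9.67)(0.517)² = 1.292 kg·m².
Added inertia Σmr² = (0.328)(0.336)² + (0.302)(0.464)² + (0.722)(0.0954)² = 0.1086 kg·m²; I_f = 1.292 + 0.1086 = 1.401 kg·m².
ω_f = I_p ω_i / I_f = (1.292)(1.85) / 1.401 = 1.707 rad/s.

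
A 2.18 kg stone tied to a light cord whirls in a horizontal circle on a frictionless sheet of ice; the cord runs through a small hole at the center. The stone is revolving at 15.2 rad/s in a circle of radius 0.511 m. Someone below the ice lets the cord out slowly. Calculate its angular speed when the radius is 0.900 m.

The constraining force is radial, so m r² ω about the center is conserved.
ω₂ = ω₁ (r₁/r₂)² = (15.2)(0.511/0.900)² = 4.900 rad/s.

ω₂ ≈ 4.90 rad/s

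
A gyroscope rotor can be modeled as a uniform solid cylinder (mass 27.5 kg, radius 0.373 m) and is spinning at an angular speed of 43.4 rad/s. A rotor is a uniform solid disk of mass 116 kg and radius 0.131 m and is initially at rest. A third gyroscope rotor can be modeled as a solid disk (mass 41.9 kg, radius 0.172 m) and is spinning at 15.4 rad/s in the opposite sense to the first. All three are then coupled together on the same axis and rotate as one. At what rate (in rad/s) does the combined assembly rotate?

The coupling torques are internal; angular momentum about the shared axis is conserved.
Moments of inertia: I_A = ½(27.5)(0.373)² = 1.913 kg·m²; I_B = ½(116)(0.131)² = 0.9953 kg·m²; I_C = ½(41.9)(0.172)² = 0.6198 kg·m².
Taking A's sense as positive: L = (1.913)(43.4) − (0.6198)(15.4) = 73.48 kg·m²·rad/s.
Combined I = 1.913 + 0.9953 + 0.6198 = 3.528 kg·m².
ω_f = L / I = 73.48 / 3.528 = 20.83 rad/s.

|ω_f| ≈ 20.8 rad/s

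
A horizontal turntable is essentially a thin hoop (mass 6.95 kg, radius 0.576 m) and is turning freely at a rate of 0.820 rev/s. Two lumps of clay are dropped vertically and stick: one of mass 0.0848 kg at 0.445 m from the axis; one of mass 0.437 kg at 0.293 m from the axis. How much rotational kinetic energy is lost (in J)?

No external torque acts about the axis; L_before = L_after.
I_p = (6.95)(0.576)² = 2.306 kg·m².
Added inertia Σmr² = (0.0848)(0.445)² + (0.437)(0.293)² = 0.05431 kg·m²; I_f = 2.306 + 0.05431 = 2.360 kg·m².
ω_f = I_p ω_i / I_f = (2.306)(0.820) / 2.360 = 0.8011 rev/s.
KE_i = ½(2.306)(5.152 rad/s)² = 30.60 J; KE_f = ½(2.360)(5.034)² = 29.90 J.

energy lost ≈ 0.704 J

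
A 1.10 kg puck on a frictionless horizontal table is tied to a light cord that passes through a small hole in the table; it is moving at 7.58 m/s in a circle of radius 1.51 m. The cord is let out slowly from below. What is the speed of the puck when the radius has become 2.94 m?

v₂ ≈ 3.89 m/s

Central (radial) force ⇒ zero torque about the center ⇒ m v r is constant.
v₂ = v₁ r₁ / r₂ = (7.58)(1.51) / (2.94) = 3.893 m/s.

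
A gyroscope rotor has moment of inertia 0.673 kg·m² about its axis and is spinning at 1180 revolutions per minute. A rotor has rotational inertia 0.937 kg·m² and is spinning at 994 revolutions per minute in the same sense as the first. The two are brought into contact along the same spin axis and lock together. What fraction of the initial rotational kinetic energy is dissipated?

The coupling torques are internal; angular momentum about the shared axis is conserved.
Taking A's sense as positive: L = (0.6730)(1180) + (0.9370)(994) = 1726 kg·m²·rpm.
Combined I = 0.6730 + 0.9370 = 1.610 kg·m².
ω_f = L / I = 1726 / 1.610 = 1072 rpm.
KE_i = ½ΣIω² = 10210 J; KE_f = ½(1.610)(112.2)² = 10140 J.
Fraction dissipated = (KE_i − KE_f)/KE_i = 0.007274.

fraction ≈ 0.00727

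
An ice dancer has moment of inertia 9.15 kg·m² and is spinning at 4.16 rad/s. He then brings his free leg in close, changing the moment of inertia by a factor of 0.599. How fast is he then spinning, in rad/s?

ω₂ ≈ 6.94 rad/s

No external torque acts about the spin axis, so angular momentum is conserved.
I₂ = 0.599 × 9.15 = 5.481 kg·m².
ω₂ = I₁ω₁ / I₂ = (9.150)(4.16 rad/s) / (5.481) = 6.945 rad/s.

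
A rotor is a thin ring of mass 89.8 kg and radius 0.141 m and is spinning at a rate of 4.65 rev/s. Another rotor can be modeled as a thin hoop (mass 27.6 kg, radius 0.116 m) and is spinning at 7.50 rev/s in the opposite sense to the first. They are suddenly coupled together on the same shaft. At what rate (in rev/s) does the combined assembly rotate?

No external torque acts about the common axis, so total angular momentum is conserved.
Moments of inertia: I_A = (89.8)(0.141)² = 1.785 kg·m²; I_B = (27.6)(0.116)² = 0.3714 kg·m².
Taking A's sense as positive: L = (1.785)(4.65) − (0.3714)(7.50) = 5.516 kg·m²·rev/s.
Combined I = 1.785 + 0.3714 = 2.157 kg·m².
ω_f = L / I = 5.516 / 2.157 = 2.558 rev/s.

|ω_f| ≈ 2.56 rev/s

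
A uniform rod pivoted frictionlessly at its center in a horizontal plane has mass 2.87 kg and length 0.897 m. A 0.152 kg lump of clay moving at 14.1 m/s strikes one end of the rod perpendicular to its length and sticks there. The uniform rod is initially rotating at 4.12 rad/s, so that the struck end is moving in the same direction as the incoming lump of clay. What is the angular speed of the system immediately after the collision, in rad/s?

|ω_f| ≈ 7.87 rad/s

The axle reaction passes through the pivot and exerts no torque about it; angular momentum about the pivot is conserved through the impact.
I_p = (1/12)(2.87)(0.897)² = 0.1924 kg·m². Taking the sense of the lump of clay's angular momentum as positive, L_{lump} = m v R = (0.152)(14.1)(0.897/2) = 0.9612 kg·m²/s.
L_i = +I_p ω_p + m v R = +(0.1924)(4.12) + 0.9612 = 1.754 kg·m²/s.
After sticking, I_f = I_p + m R² = 0.1924 + (0.152)(0.897/2)² = 0.2230 kg·m².
ω_f = L_i / I_f = 1.754 / 0.2230 = 7.865 rad/s.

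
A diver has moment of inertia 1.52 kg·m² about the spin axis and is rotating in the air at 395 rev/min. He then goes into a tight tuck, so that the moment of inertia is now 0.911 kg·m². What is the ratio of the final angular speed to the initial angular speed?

ω₂/ω₁ ≈ 1.67

With no external torque about the axis, L is conserved: I₁ω₁ = I₂ω₂.
ω₂/ω₁ = I₁/I₂ = 1.520 / 0.9110 = 1.668.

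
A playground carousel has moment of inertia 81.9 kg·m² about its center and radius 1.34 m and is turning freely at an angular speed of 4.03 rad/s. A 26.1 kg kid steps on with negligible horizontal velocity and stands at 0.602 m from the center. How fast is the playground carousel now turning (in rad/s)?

ω_f ≈ 3.61 rad/s

The added mass arrives with no angular momentum about the center, and any external torque about the center is negligible, so the system's angular momentum is conserved.
Added inertia Σmr² = (26.1)(0.602)² = 9.459 kg·m²; I_f = 81.90 + 9.459 = 91.36 kg·m².
ω_f = I_p ω_i / I_f = (81.90)(4.03) / 91.36 = 3.613 rad/s.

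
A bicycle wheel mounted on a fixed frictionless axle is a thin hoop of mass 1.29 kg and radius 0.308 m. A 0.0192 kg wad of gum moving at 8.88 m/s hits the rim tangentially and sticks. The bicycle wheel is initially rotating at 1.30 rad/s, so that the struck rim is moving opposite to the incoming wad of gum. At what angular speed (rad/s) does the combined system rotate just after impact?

About the axle the impulsive forces during the collision are internal, so angular momentum about that axis is conserved.
I_p = (1.29)(0.308)² = 0.1224 kg·m². Taking the sense of the wad of gum's angular momentum as positive, L_{wad} = m v R = (0.0192)(8.88)(0.308) = 0.05251 kg·m²/s.
L_i = −I_p ω_p + m v R = −(0.1224)(1.30) + 0.05251 = -0.1066 kg·m²/s.
After sticking, I_f = I_p + m R² = 0.1224 + (0.0192)(0.308)² = 0.1242 kg·m².
ω_f = L_i / I_f = -0.1066 / 0.1242 = -0.8581 rad/s.

|ω_f| ≈ 0.858 rad/s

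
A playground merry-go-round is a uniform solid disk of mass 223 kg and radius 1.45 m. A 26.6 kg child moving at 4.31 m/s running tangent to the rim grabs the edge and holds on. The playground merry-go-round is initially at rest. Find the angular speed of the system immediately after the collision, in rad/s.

The axle reaction passes through the axle and exerts no torque about it; angular momentum about the axle is conserved through the impact.
I_p = ½(223)(1.45)² = 234.4 kg·m². Taking the sense of the child's angular momentum as positive, L_{child} = m v R = (26.6)(4.31)(1.45) = 166.2 kg·m²/s.
L_i = 0 + 166.2 = 166.2 kg·m²/s.
After sticking, I_f = I_p + m R² = 234.4 + (26.6)(1.45)² = 290.4 kg·m².
ω_f = L_i / I_f = 166.2 / 290.4 = 0.5725 rad/s.

|ω_f| ≈ 0.573 rad/s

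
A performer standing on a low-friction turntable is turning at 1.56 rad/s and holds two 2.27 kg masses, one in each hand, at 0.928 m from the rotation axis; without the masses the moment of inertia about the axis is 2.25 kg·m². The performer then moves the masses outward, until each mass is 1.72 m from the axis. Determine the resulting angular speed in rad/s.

No external torque acts about the spin axis, so angular momentum is conserved.
I₁ = 2.25 + 2(2.27)(0.928)² = 6.160 kg·m²; I₂ = 2.25 + 2(2.27)(1.72)² = 15.68 kg·m².
ω₂ = I₁ω₁ / I₂ = (6.160)(1.56 rad/s) / (15.68) = 0.6128 rad/s.

ω₂ ≈ 0.613 rad/s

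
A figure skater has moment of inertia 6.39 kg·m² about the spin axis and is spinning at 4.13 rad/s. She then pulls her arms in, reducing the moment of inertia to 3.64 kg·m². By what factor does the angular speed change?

Angular momentum about the spin axis is conserved since the torque about it is zero.
ω₂/ω₁ = I₁/I₂ = 6.390 / 3.640 = 1.755.

ω₂/ω₁ ≈ 1.76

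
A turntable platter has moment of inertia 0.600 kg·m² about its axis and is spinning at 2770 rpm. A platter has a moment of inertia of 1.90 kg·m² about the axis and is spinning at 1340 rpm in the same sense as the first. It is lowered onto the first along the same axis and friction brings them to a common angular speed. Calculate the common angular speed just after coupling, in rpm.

No external torque acts about the common axis, so total angular momentum is conserved.
Taking A's sense as positive: L = (0.6000)(2770) + (1.900)(1340) = 4208 kg·m²·rpm.
Combined I = 0.6000 + 1.900 = 2.500 kg·m².
ω_f = L / I = 4208 / 2.500 = 1683 rpm.

|ω_f| ≈ 1680 rpm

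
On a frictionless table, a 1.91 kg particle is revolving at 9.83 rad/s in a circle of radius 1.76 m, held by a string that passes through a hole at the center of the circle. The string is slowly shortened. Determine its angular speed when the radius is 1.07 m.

ω₂ ≈ 26.6 rad/s

No torque about the axis ⇒ m r₁² ω₁ = m r₂² ω₂.
ω₂ = ω₁ (r₁/r₂)² = (9.83)(1.76/1.07)² = 26.60 rad/s.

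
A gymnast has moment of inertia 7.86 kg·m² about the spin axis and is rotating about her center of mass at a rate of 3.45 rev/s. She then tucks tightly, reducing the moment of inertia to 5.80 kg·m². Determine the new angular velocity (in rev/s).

Angular momentum about the spin axis is conserved since the torque about it is zero.
ω₂ = I₁ω₁ / I₂ = (7.860)(3.45 rev/s) / (5.800) = 4.675 rev/s.

ω₂ ≈ 4.68 rev/s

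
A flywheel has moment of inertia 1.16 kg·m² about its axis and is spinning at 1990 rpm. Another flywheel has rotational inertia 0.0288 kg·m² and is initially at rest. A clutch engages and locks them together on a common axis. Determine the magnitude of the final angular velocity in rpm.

|ω_f| ≈ 1940 rpm

No external torque acts about the common axis, so total angular momentum is conserved.
Taking A's sense as positive: L = (1.160)(1990) = 2308 kg·m²·rpm.
Combined I = 1.160 + 0.02880 = 1.189 kg·m².
ω_f = L / I = 2308 / 1.189 = 1942 rpm.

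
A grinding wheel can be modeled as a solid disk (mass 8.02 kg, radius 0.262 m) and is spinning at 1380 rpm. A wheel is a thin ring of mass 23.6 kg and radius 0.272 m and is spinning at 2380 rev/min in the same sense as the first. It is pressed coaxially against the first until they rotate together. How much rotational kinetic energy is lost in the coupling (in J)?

ΔKE lost ≈ 1300 J

The coupling torques are internal; angular momentum about the shared axis is conserved.
Moments of inertia: I_A = ½(8.02)(0.262)² = 0.2753 kg·m²; I_B = (23.6)(0.272)² = 1.746 kg·m².
Taking A's sense as positive: L = (0.2753)(1380) + (1.746)(2380) = 4535 kg·m²·rpm.
Combined I = 0.2753 + 1.746 = 2.021 kg·m².
ω_f = L / I = 4535 / 2.021 = 2244 rpm.
KE_i = ½ΣIω² = 57100 J; KE_f = ½(2.021)(235.0)² = 55800 J.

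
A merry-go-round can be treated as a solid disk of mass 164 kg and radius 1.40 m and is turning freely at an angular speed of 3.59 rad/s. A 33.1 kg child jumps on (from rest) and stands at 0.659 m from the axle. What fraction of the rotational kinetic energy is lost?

No external torque acts about the axle; L_before = L_after.
I_p = ½(164)(1.40)² = 160.7 kg·m².
Added inertia Σmr² = (33.1)(0.659)² = 14.37 kg·m²; I_f = 160.7 + 14.37 = 175.1 kg·m².
ω_f = I_p ω_i / I_f = (160.7)(3.59) / 175.1 = 3.295 rad/s.
KE_i = ½(160.7)(3.590 rad/s)² = 1036 J; KE_f = ½(175.1)(3.295)² = 950.7 J.
Fraction lost = 0.08210.

fraction ≈ 0.0821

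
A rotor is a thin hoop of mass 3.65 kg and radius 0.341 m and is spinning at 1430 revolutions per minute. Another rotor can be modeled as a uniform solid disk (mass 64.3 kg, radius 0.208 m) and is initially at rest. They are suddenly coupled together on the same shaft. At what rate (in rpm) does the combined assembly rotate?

No external torque acts about the common axis, so total angular momentum is conserved.
Moments of inertia: I_A = (3.65)(0.341)² = 0.4244 kg·m²; I_B = ½(64.3)(0.208)² = 1.391 kg·m².
Taking A's sense as positive: L = (0.4244)(1430) = 606.9 kg·m²·rpm.
Combined I = 0.4244 + 1.391 = 1.815 kg·m².
ω_f = L / I = 606.9 / 1.815 = 334.3 rpm.

|ω_f| ≈ 334 rpm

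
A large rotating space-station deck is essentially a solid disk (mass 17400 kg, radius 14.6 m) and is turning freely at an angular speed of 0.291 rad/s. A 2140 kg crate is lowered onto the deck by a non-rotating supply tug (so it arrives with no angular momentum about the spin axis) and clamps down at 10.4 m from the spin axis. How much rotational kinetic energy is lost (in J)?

energy lost ≈ 8710 J

No external torque acts about the spin axis; L_before = L_after.
I_p = ½(17400)(14.6)² = 1.854e+06 kg·m².
Added inertia Σmr² = (2140)(10.4)² = 2.315e+05 kg·m²; I_f = 1.854e+06 + 2.315e+05 = 2.086e+06 kg·m².
ω_f = I_p ω_i / I_f = (1.854e+06)(0.291) / 2.086e+06 = 0.2587 rad/s.
KE_i = ½(1.854e+06)(0.2910 rad/s)² = 78520 J; KE_f = ½(2.086e+06)(0.2587)² = 69810 J.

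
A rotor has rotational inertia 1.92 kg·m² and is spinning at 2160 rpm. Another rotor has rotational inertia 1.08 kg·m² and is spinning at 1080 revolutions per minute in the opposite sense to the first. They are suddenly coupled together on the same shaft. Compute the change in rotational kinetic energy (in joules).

No external torque acts about the common axis, so total angular momentum is conserved.
Taking A's sense as positive: L = (1.920)(2160) − (1.080)(1080) = 2981 kg·m²·rpm.
Combined I = 1.920 + 1.080 = 3.000 kg·m².
ω_f = L / I = 2981 / 3.000 = 993.6 rpm.
KE_i = ½ΣIω² = 56020 J; KE_f = ½(3.000)(104.0)² = 16240 J.

ΔKE ≈ -39800 J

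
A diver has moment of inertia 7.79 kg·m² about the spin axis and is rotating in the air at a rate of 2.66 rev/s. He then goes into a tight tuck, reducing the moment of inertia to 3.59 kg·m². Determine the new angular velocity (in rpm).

No external torque acts about the spin axis, so angular momentum is conserved.
ω₂ = I₁ω₁ / I₂ = (7.790)(2.66 rev/s) / (3.590) = 5.772 rev/s = 346.3 rpm.

ω₂ ≈ 346 rpm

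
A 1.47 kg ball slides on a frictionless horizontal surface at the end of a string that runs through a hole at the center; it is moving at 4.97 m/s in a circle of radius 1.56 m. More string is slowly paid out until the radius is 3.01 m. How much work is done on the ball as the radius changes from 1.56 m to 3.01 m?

The only horizontal force on the mass is along the cord (radial), so it exerts no torque about the hole and angular momentum m v r is conserved.
v₂ = v₁ r₁ / r₂ = (4.97)(1.56) / (3.01) = 2.576 m/s.
W = ΔKE = ½m(v₂² − v₁²) = -13.28 J.

W ≈ -13.3 J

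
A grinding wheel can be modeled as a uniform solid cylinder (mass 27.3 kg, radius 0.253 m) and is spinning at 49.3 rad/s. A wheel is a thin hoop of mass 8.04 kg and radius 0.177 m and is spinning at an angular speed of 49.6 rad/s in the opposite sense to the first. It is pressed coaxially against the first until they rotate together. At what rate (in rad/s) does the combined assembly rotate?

The coupling torques are internal; angular momentum about the shared axis is conserved.
Moments of inertia: I_A = ½(27.3)(0.253)² = 0.8737 kg·m²; I_B = (8.04)(0.177)² = 0.2519 kg·m².
Taking A's sense as positive: L = (0.8737)(49.3) − (0.2519)(49.6) = 30.58 kg·m²·rad/s.
Combined I = 0.8737 + 0.2519 = 1.126 kg·m².
ω_f = L / I = 30.58 / 1.126 = 27.17 rad/s.

|ω_f| ≈ 27.2 rad/s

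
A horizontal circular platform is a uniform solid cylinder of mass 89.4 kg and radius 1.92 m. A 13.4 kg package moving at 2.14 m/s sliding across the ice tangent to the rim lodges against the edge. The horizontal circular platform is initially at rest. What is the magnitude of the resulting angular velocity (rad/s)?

About the central axle the impulsive forces during the collision are internal, so angular momentum about that axis is conserved.
I_p = ½(89.4)(1.92)² = 164.8 kg·m². Taking the sense of the package's angular momentum as positive, L_{package} = m v R = (13.4)(2.14)(1.92) = 55.06 kg·m²/s.
L_i = 0 + 55.06 = 55.06 kg·m²/s.
After sticking, I_f = I_p + m R² = 164.8 + (13.4)(1.92)² = 214.2 kg·m².
ω_f = L_i / I_f = 55.06 / 214.2 = 0.2571 rad/s.

|ω_f| ≈ 0.257 rad/s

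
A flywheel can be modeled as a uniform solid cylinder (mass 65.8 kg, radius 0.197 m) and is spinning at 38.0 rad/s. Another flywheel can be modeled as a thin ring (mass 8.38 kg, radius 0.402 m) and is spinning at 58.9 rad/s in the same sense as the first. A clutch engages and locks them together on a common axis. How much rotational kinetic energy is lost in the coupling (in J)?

ΔKE lost ≈ 144 J

No external torque acts about the common axis, so total angular momentum is conserved.
Moments of inertia: I_A = ½(65.8)(0.197)² = 1.277 kg·m²; I_B = (8.38)(0.402)² = 1.354 kg·m².
Taking A's sense as positive: L = (1.277)(38.0) + (1.354)(58.9) = 128.3 kg·m²·rad/s.
Combined I = 1.277 + 1.354 = 2.631 kg·m².
ω_f = L / I = 128.3 / 2.631 = 48.76 rad/s.
KE_i = ½ΣIω² = 3271 J; KE_f = ½(2.631)(48.76)² = 3127 J.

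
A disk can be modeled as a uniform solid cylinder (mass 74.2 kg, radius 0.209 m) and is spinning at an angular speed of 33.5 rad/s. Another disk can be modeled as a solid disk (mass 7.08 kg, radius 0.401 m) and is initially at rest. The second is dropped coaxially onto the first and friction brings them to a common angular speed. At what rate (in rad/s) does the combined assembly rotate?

No external torque acts about the common axis, so total angular momentum is conserved.
Moments of inertia: I_A = ½(74.2)(0.209)² = 1.621 kg·m²; I_B = ½(7.08)(0.401)² = 0.5692 kg·m².
Taking A's sense as positive: L = (1.621)(33.5) = 54.29 kg·m²·rad/s.
Combined I = 1.621 + 0.5692 = 2.190 kg·m².
ω_f = L / I = 54.29 / 2.190 = 24.79 rad/s.

|ω_f| ≈ 24.8 rad/s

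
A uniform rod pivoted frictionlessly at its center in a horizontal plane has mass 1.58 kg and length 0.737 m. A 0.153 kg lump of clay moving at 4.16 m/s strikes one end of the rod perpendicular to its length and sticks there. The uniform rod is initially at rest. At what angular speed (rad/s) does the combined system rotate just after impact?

|ω_f| ≈ 2.54 rad/s

The axle reaction passes through the pivot and exerts no torque about it; angular momentum about the pivot is conserved through the impact.
I_p = (1/12)(1.58)(0.737)² = 0.07152 kg·m². Taking the sense of the lump of clay's angular momentum as positive, L_{lump} = m v R = (0.153)(4.16)(0.737/2) = 0.2345 kg·m²/s.
L_i = 0 + 0.2345 = 0.2345 kg·m²/s.
After sticking, I_f = I_p + m R² = 0.07152 + (0.153)(0.737/2)² = 0.09229 kg·m².
ω_f = L_i / I_f = 0.2345 / 0.09229 = 2.541 rad/s.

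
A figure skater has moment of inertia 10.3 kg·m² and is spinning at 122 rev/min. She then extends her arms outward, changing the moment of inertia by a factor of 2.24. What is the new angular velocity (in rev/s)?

With no external torque about the axis, L is conserved: I₁ω₁ = I₂ω₂.
I₂ = 2.24 × 10.3 = 23.07 kg·m².
ω₂ = I₁ω₁ / I₂ = (10.30)(122 rpm) / (23.07) = 54.46 rpm = 0.9077 rev/s.

ω₂ ≈ 0.908 rev/s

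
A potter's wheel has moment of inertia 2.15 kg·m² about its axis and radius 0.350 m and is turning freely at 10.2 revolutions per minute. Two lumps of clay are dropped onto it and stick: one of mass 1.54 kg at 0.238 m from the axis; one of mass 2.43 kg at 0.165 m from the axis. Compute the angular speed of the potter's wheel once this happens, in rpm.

ω_f ≈ 9.52 rpm

The added mass arrives with no angular momentum about the axis, and any external torque about the axis is negligible, so the system's angular momentum is conserved.
Added inertia Σmr² = (1.54)(0.238)² + (2.43)(0.165)² = 0.1534 kg·m²; I_f = 2.150 + 0.1534 = 2.303 kg·m².
ω_f = I_p ω_i / I_f = (2.150)(10.2) / 2.303 = 9.521 rpm.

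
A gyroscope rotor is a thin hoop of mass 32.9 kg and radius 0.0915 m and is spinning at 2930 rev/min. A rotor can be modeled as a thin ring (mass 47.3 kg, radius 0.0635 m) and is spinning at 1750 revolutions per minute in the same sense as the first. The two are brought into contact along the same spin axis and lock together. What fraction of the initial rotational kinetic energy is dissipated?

fraction ≈ 0.0532

No external torque acts about the common axis, so total angular momentum is conserved.
Moments of inertia: I_A = (32.9)(0.0915)² = 0.2754 kg·m²; I_B = (47.3)(0.0635)² = 0.1907 kg·m².
Taking A's sense as positive: L = (0.2754)(2930) + (0.1907)(1750) = 1141 kg·m²·rpm.
Combined I = 0.2754 + 0.1907 = 0.4662 kg·m².
ω_f = L / I = 1141 / 0.4662 = 2447 rpm.
KE_i = ½ΣIω² = 16170 J; KE_f = ½(0.4662)(256.3)² = 15310 J.
Fraction dissipated = (KE_i − KE_f)/KE_i = 0.05321.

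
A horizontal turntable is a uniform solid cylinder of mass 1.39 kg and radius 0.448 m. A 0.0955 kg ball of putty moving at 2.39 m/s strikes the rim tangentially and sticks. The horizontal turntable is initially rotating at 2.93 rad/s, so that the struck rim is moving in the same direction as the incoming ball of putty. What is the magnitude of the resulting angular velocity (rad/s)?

|ω_f| ≈ 3.22 rad/s

The axle reaction passes through the axle and exerts no torque about it; angular momentum about the axle is conserved through the impact.
I_p = ½(1.39)(0.448)² = 0.1395 kg·m². Taking the sense of the ball of putty's angular momentum as positive, L_{ball} = m v R = (0.0955)(2.39)(0.448) = 0.1023 kg·m²/s.
L_i = +I_p ω_p + m v R = +(0.1395)(2.93) + 0.1023 = 0.5110 kg·m²/s.
After sticking, I_f = I_p + m R² = 0.1395 + (0.0955)(0.448)² = 0.1587 kg·m².
ω_f = L_i / I_f = 0.5110 / 0.1587 = 3.221 rad/s.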